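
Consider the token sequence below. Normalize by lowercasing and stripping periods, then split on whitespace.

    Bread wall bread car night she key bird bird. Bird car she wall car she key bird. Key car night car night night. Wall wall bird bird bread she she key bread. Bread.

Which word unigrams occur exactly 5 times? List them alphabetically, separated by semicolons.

Unigram counts meeting the condition (exactly 5 times):
  bread: 5
  car: 5
  she: 5

bread; car; she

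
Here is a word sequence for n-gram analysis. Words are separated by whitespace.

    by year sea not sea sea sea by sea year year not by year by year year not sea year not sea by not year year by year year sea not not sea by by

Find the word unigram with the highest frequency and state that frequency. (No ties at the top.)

"year", 11 times

Unigram frequencies (highest first):
  year: 11
  sea: 9
  by: 8
  not: 7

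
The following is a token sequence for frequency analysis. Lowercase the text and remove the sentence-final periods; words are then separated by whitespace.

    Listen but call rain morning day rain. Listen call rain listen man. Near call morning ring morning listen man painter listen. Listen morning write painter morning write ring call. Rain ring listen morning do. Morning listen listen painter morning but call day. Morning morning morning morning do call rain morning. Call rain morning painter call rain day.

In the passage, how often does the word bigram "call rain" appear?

Scanning the 56 overlapping bigram windows for "call rain":
  position 3–4: call rain
  position 9–10: call rain
  position 29–30: call rain
  position 48–49: call rain
  position 51–52: call rain
  position 55–56: call rain

6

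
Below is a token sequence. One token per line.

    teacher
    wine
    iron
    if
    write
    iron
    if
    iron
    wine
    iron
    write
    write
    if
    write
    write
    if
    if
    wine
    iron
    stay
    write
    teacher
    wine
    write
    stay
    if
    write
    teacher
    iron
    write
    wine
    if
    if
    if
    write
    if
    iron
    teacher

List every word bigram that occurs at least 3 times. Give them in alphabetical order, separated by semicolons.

Bigram counts meeting the condition (at least 3 times):
  if if: 3
  if write: 4
  wine iron: 3
  write if: 3

if if; if write; wine iron; write if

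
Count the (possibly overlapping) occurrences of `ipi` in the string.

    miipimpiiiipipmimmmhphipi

Sliding a length-3 window over the 25 characters (23 positions):
  position 3–5: ipi
  position 11–13: ipi
  position 23–25: ipi

3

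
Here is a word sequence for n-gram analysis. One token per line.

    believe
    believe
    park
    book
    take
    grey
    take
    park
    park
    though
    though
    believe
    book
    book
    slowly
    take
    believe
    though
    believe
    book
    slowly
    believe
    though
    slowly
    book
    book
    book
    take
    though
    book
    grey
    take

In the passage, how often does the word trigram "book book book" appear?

1

Scanning the 30 overlapping trigram windows for "book book book":
  position 25–27: book book book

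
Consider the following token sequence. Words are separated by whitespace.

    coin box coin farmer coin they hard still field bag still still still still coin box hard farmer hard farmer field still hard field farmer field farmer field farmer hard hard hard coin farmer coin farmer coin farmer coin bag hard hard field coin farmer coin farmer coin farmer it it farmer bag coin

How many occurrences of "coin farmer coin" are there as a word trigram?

Scanning the 52 overlapping trigram windows for "coin farmer coin":
  position 3–5: coin farmer coin
  position 33–35: coin farmer coin
  position 35–37: coin farmer coin
  position 37–39: coin farmer coin
  position 44–46: coin farmer coin
  position 46–48: coin farmer coin

6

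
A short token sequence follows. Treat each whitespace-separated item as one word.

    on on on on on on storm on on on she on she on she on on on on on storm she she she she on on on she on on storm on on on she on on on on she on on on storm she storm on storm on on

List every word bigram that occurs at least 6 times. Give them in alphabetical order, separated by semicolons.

on on; on she; she on

Bigram counts meeting the condition (at least 6 times):
  on on: 22
  on she: 6
  she on: 7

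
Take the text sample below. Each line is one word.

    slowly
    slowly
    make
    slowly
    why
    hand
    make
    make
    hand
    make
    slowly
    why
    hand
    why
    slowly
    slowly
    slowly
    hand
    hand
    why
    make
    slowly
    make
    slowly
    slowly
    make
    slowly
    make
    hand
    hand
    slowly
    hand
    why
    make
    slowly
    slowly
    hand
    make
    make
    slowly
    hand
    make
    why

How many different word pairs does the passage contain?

15

43 tokens → 42 bigram windows in total.
Repeated bigrams (each contributes count−1 duplicates):
  make slowly: 7
  slowly slowly: 5
  hand make: 4
  slowly hand: 4
  slowly make: 4
  hand why: 3
  hand hand: 2
  make hand: 2
  … (4 more repeated)
27 duplicate windows → 42 − 27 = 15 distinct.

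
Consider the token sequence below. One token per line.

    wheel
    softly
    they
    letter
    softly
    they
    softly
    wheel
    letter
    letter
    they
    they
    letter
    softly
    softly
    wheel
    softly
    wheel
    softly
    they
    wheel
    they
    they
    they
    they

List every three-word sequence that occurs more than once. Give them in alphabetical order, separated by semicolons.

softly wheel softly; they letter softly; they they they; wheel softly they

Trigram counts meeting the condition (more than once):
  softly wheel softly: 2
  they letter softly: 2
  they they they: 2
  wheel softly they: 2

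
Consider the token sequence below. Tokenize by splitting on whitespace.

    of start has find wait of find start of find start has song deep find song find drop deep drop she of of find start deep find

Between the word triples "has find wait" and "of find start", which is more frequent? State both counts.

"has find wait": 1 occurrence
"of find start": 3 occurrences

"of find start" (3 vs 1)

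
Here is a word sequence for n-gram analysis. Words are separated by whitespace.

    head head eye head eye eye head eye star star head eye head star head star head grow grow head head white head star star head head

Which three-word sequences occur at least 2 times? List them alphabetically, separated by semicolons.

Trigram counts meeting the condition (at least 2 times):
  eye head eye: 2
  head eye head: 2
  head star head: 2
  star star head: 2

eye head eye; head eye head; head star head; star star head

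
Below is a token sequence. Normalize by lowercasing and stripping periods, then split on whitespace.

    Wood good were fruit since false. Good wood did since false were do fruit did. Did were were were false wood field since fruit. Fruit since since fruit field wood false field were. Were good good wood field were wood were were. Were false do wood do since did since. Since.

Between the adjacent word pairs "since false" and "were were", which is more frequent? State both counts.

"since false": 2 occurrences
"were were": 5 occurrences

"were were" (5 vs 2)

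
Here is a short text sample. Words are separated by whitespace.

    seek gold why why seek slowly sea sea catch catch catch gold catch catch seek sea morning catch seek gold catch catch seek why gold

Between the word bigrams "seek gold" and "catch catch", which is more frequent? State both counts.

"catch catch" (4 vs 2)

"seek gold": 2 occurrences
"catch catch": 4 occurrences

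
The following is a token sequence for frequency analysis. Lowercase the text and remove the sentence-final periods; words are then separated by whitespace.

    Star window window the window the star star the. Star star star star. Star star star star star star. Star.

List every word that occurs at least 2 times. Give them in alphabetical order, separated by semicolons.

Unigram counts meeting the condition (at least 2 times):
  star: 14
  the: 3
  window: 3

star; the; window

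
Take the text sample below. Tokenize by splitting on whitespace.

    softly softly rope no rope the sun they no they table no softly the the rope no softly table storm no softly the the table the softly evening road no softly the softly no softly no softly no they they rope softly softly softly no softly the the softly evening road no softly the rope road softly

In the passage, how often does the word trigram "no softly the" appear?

5

Scanning the 55 overlapping trigram windows for "no softly the":
  position 12–14: no softly the
  position 21–23: no softly the
  position 30–32: no softly the
  position 45–47: no softly the
  position 52–54: no softly the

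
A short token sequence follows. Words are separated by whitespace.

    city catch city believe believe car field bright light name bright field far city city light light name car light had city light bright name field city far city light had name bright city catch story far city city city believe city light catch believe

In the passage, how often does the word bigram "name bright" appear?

2

Scanning the 44 overlapping bigram windows for "name bright":
  position 10–11: name bright
  position 32–33: name bright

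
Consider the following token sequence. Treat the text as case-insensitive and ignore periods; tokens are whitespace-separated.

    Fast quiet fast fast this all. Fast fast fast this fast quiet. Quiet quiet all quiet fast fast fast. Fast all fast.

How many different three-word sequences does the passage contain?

16

22 tokens → 20 trigram windows in total.
Repeated trigrams (each contributes count−1 duplicates):
  fast fast fast: 3
  fast fast this: 2
  quiet fast fast: 2
4 duplicate windows → 20 − 4 = 16 distinct.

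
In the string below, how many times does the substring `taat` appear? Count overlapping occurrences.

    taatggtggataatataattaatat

4

Sliding a length-4 window over the 25 characters (22 positions):
  position 1–4: taat
  position 11–14: taat
  position 16–19: taat
  position 20–23: taat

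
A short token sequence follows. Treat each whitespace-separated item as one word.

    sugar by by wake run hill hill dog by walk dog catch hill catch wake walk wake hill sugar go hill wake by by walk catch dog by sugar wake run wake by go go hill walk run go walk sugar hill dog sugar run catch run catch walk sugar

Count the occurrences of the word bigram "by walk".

Scanning the 49 overlapping bigram windows for "by walk":
  position 9–10: by walk
  position 24–25: by walk

2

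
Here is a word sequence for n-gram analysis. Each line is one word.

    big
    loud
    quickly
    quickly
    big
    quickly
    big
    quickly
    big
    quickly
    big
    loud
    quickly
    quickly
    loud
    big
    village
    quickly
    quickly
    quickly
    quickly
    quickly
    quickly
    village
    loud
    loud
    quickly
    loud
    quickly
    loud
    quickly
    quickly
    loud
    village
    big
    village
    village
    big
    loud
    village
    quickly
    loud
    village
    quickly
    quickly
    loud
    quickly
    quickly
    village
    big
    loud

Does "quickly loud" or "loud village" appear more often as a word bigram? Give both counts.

"quickly loud" (6 vs 3)

"quickly loud": 6 occurrences
"loud village": 3 occurrences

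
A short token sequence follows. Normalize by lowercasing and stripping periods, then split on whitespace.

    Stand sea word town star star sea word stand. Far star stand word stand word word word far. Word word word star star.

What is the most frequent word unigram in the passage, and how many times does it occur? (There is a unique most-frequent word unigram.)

Unigram frequencies (highest first):
  word: 9
  star: 5
  stand: 4
  sea: 2
  far: 2
  town: 1

"word", 9 times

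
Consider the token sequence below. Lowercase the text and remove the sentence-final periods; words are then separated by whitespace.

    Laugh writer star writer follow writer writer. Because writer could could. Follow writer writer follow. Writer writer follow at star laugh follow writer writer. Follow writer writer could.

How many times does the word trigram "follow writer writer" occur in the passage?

5

Scanning the 26 overlapping trigram windows for "follow writer writer":
  position 5–7: follow writer writer
  position 12–14: follow writer writer
  position 15–17: follow writer writer
  position 22–24: follow writer writer
  position 25–27: follow writer writer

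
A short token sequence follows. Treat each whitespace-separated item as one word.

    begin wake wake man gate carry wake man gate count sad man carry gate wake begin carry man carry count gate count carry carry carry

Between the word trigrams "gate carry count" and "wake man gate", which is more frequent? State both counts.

"gate carry count": 0 occurrences
"wake man gate": 2 occurrences

"wake man gate" (2 vs 0)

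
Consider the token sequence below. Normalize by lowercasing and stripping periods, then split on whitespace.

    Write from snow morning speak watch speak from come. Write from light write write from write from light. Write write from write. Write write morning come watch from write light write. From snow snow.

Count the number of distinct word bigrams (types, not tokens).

19

34 tokens → 33 bigram windows in total.
Repeated bigrams (each contributes count−1 duplicates):
  write from: 6
  write write: 4
  from write: 3
  light write: 3
  from light: 2
  from snow: 2
14 duplicate windows → 33 − 14 = 19 distinct.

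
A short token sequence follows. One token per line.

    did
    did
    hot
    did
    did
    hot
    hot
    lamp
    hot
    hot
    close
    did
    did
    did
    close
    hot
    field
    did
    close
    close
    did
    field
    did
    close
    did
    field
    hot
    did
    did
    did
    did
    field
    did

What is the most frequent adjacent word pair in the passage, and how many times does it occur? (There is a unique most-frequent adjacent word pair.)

"did did", 7 times

Bigram frequencies (highest first):
  did did: 7
  close did: 3
  did close: 3
  field did: 3
  did field: 3
  did hot: 2
  … (9 more, each ≤ 2)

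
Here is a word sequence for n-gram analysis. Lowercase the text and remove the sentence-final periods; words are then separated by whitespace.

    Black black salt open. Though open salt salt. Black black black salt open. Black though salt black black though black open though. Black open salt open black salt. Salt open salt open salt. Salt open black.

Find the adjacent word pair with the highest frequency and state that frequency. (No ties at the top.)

"salt open", 6 times

Bigram frequencies (highest first):
  salt open: 6
  black black: 4
  open salt: 4
  black salt: 3
  salt salt: 3
  open black: 3
  … (7 more, each ≤ 2)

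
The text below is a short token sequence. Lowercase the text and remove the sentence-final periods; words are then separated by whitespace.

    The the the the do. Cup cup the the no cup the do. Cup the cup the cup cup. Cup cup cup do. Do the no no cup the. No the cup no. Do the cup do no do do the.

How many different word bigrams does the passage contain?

41 tokens → 40 bigram windows in total.
Repeated bigrams (each contributes count−1 duplicates):
  cup cup: 5
  cup the: 5
  the cup: 4
  the the: 4
  do the: 3
  the no: 3
  cup do: 2
  do cup: 2
  … (4 more repeated)
24 duplicate windows → 40 − 24 = 16 distinct.

16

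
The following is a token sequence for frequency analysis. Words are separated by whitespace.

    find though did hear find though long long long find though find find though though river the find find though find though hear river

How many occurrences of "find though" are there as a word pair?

6

Scanning the 23 overlapping bigram windows for "find though":
  position 1–2: find though
  position 5–6: find though
  position 10–11: find though
  position 13–14: find though
  position 19–20: find though
  position 21–22: find though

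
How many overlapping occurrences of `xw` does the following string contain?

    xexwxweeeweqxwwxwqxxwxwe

Sliding a length-2 window over the 24 characters (23 positions):
  position 3–4: xw
  position 5–6: xw
  position 13–14: xw
  position 16–17: xw
  position 20–21: xw
  position 22–23: xw

6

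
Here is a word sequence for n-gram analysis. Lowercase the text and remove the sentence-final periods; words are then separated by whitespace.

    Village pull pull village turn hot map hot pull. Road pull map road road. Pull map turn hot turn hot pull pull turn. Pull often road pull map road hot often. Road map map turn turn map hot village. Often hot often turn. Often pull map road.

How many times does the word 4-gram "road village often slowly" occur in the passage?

0

Scanning the 44 overlapping 4-gram windows for "road village often slowly":
  (none found)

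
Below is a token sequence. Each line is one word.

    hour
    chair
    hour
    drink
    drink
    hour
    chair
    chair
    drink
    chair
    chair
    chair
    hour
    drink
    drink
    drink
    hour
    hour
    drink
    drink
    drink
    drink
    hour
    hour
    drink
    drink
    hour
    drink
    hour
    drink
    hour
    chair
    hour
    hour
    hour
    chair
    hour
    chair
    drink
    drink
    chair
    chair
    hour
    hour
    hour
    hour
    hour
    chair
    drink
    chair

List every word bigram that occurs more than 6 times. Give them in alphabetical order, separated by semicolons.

Bigram counts meeting the condition (more than 6 times):
  drink drink: 8
  hour hour: 8

drink drink; hour hour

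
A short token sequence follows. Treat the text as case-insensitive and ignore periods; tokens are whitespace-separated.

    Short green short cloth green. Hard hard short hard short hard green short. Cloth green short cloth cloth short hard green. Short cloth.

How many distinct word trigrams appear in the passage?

23 tokens → 21 trigram windows in total.
Repeated trigrams (each contributes count−1 duplicates):
  green short cloth: 4
  hard green short: 2
  hard short hard: 2
  short cloth green: 2
  short hard green: 2
7 duplicate windows → 21 − 7 = 14 distinct.

14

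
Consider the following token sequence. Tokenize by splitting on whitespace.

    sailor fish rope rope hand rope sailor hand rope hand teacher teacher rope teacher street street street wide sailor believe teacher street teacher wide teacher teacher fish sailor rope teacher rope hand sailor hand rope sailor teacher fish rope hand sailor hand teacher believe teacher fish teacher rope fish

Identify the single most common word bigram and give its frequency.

"rope hand", 4 times

Bigram frequencies (highest first):
  rope hand: 4
  hand rope: 3
  sailor hand: 3
  teacher rope: 3
  teacher fish: 3
  fish rope: 2
  … (22 more, each ≤ 2)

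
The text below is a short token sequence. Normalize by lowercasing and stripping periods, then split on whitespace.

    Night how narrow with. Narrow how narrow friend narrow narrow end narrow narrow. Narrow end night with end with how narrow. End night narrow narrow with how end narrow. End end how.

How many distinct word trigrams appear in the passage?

32 tokens → 30 trigram windows in total.
Repeated trigrams (each contributes count−1 duplicates):
  narrow end night: 2
  narrow narrow end: 2
2 duplicate windows → 30 − 2 = 28 distinct.

28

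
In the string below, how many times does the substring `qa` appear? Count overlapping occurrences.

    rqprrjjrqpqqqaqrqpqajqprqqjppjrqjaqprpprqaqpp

Sliding a length-2 window over the 45 characters (44 positions):
  position 13–14: qa
  position 19–20: qa
  position 41–42: qa

3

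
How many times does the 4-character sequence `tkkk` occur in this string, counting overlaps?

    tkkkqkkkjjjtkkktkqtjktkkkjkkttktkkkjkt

4

Sliding a length-4 window over the 38 characters (35 positions):
  position 1–4: tkkk
  position 12–15: tkkk
  position 22–25: tkkk
  position 32–35: tkkk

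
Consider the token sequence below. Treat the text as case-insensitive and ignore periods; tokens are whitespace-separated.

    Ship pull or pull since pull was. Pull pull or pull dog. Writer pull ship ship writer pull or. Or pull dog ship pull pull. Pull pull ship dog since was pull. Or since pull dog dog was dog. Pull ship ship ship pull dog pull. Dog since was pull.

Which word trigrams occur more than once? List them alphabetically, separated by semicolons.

Trigram counts meeting the condition (more than once):
  dog since was: 2
  or pull dog: 2
  pull or pull: 2
  pull pull pull: 2
  pull ship ship: 2
  since was pull: 2

dog since was; or pull dog; pull or pull; pull pull pull; pull ship ship; since was pull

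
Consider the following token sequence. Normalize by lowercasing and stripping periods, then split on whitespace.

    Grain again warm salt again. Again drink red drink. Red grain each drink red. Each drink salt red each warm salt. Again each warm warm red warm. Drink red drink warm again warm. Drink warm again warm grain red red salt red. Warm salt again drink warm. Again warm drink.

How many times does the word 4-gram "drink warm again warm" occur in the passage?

Scanning the 47 overlapping 4-gram windows for "drink warm again warm":
  position 30–33: drink warm again warm
  position 34–37: drink warm again warm
  position 46–49: drink warm again warm

3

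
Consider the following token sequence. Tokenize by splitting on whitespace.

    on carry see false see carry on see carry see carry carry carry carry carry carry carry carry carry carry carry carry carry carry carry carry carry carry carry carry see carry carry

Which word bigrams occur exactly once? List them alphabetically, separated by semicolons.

carry on; false see; on carry; on see; see false

Bigram counts meeting the condition (exactly once):
  carry on: 1
  false see: 1
  on carry: 1
  on see: 1
  see false: 1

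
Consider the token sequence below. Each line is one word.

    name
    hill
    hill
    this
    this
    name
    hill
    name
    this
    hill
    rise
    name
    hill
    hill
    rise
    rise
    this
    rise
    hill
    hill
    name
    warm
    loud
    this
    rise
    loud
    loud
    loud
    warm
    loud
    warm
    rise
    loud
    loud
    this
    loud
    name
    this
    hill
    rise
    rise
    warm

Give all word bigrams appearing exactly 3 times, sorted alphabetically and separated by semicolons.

Bigram counts meeting the condition (exactly 3 times):
  hill hill: 3
  hill rise: 3
  loud loud: 3
  name hill: 3

hill hill; hill rise; loud loud; name hill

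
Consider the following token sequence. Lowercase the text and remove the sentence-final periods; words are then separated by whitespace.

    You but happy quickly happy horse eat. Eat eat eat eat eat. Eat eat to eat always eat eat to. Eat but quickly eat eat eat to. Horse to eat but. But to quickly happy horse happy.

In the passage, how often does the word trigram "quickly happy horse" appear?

Scanning the 35 overlapping trigram windows for "quickly happy horse":
  position 4–6: quickly happy horse
  position 34–36: quickly happy horse

2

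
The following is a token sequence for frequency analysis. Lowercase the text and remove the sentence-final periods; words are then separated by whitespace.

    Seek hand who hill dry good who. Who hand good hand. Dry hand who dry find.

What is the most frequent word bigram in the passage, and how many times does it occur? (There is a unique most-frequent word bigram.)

"hand who", 2 times

Bigram frequencies (highest first):
  hand who: 2
  seek hand: 1
  who hill: 1
  hill dry: 1
  dry good: 1
  good who: 1
  … (8 more, each ≤ 1)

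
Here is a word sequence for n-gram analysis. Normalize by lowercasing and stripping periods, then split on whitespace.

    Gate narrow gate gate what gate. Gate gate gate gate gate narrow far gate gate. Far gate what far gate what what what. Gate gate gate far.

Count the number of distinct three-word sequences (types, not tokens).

27 tokens → 25 trigram windows in total.
Repeated trigrams (each contributes count−1 duplicates):
  gate gate gate: 5
  far gate what: 2
  gate gate far: 2
  what gate gate: 2
7 duplicate windows → 25 − 7 = 18 distinct.

18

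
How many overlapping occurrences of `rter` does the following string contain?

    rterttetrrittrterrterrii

Sliding a length-4 window over the 24 characters (21 positions):
  position 1–4: rter
  position 14–17: rter
  position 18–21: rter

3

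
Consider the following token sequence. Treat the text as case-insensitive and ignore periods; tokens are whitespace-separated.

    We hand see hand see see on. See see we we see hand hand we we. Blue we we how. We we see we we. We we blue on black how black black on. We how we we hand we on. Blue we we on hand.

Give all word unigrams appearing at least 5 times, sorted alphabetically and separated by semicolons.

hand; on; see; we

Unigram counts meeting the condition (at least 5 times):
  hand: 6
  on: 5
  see: 7
  we: 19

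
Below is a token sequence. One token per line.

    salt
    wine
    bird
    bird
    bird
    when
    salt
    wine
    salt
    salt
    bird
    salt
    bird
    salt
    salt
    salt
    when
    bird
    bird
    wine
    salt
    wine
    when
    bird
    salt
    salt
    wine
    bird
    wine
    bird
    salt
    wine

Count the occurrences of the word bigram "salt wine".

Scanning the 31 overlapping bigram windows for "salt wine":
  position 1–2: salt wine
  position 7–8: salt wine
  position 21–22: salt wine
  position 26–27: salt wine
  position 31–32: salt wine

5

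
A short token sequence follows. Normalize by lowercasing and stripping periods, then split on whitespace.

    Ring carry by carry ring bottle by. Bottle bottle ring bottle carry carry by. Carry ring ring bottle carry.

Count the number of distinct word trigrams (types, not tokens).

19 tokens → 17 trigram windows in total.
Repeated trigrams (each contributes count−1 duplicates):
  by carry ring: 2
  carry by carry: 2
  ring bottle carry: 2
3 duplicate windows → 17 − 3 = 14 distinct.

14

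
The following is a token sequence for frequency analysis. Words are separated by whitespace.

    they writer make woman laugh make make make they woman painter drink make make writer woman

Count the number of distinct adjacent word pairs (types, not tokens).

16 tokens → 15 bigram windows in total.
Repeated bigrams (each contributes count−1 duplicates):
  make make: 3
2 duplicate windows → 15 − 2 = 13 distinct.

13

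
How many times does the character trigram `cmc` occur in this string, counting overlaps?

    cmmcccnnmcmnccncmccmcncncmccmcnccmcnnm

5

Sliding a length-3 window over the 38 characters (36 positions):
  position 16–18: cmc
  position 19–21: cmc
  position 25–27: cmc
  position 28–30: cmc
  position 33–35: cmc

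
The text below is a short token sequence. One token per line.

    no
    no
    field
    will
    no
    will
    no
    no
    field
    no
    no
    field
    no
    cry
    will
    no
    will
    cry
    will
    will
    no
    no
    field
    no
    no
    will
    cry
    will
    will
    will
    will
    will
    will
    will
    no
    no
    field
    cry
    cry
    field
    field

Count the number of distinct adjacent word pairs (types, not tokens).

14

41 tokens → 40 bigram windows in total.
Repeated bigrams (each contributes count−1 duplicates):
  will will: 7
  no no: 6
  no field: 5
  will no: 5
  cry will: 3
  field no: 3
  no will: 3
  will cry: 2
26 duplicate windows → 40 − 26 = 14 distinct.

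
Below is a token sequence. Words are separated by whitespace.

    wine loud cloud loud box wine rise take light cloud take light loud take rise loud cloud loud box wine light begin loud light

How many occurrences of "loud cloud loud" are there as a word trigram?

Scanning the 22 overlapping trigram windows for "loud cloud loud":
  position 2–4: loud cloud loud
  position 16–18: loud cloud loud

2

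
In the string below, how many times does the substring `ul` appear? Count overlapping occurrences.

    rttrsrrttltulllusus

Sliding a length-2 window over the 19 characters (18 positions):
  position 12–13: ul

1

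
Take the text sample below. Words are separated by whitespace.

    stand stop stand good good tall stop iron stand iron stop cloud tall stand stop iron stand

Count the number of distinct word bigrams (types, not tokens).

13

17 tokens → 16 bigram windows in total.
Repeated bigrams (each contributes count−1 duplicates):
  iron stand: 2
  stand stop: 2
  stop iron: 2
3 duplicate windows → 16 − 3 = 13 distinct.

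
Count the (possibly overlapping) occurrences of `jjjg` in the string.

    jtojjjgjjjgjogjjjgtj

3

Sliding a length-4 window over the 20 characters (17 positions):
  position 4–7: jjjg
  position 8–11: jjjg
  position 15–18: jjjg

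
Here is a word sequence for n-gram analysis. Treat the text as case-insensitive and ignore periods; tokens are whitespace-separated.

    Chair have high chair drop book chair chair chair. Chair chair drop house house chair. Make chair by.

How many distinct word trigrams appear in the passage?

18 tokens → 16 trigram windows in total.
Repeated trigrams (each contributes count−1 duplicates):
  chair chair chair: 3
2 duplicate windows → 16 − 2 = 14 distinct.

14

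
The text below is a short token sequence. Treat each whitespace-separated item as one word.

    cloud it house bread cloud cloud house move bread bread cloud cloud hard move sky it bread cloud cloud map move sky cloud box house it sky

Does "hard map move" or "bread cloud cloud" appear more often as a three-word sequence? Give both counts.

"hard map move": 0 occurrences
"bread cloud cloud": 3 occurrences

"bread cloud cloud" (3 vs 0)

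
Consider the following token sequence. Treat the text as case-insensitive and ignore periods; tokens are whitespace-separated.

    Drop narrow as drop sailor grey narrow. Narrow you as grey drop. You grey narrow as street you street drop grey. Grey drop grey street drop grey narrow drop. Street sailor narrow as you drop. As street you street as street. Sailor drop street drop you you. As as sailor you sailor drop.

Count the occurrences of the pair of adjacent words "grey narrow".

3

Scanning the 52 overlapping bigram windows for "grey narrow":
  position 6–7: grey narrow
  position 14–15: grey narrow
  position 27–28: grey narrow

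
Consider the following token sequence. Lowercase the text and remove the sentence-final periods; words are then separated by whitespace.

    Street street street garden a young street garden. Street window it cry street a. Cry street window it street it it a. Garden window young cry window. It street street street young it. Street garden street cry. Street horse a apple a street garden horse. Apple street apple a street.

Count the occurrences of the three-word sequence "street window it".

Scanning the 48 overlapping trigram windows for "street window it":
  position 9–11: street window it
  position 16–18: street window it

2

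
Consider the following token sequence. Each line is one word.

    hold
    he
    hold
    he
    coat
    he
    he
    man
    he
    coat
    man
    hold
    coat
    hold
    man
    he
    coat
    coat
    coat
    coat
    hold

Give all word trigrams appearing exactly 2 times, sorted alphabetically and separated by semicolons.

coat coat coat; man he coat

Trigram counts meeting the condition (exactly 2 times):
  coat coat coat: 2
  man he coat: 2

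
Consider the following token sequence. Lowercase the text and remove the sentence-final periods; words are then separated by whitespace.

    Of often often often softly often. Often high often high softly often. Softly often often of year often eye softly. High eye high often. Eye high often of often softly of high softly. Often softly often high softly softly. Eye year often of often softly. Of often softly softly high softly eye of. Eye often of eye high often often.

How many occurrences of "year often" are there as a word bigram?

2

Scanning the 59 overlapping bigram windows for "year often":
  position 17–18: year often
  position 41–42: year often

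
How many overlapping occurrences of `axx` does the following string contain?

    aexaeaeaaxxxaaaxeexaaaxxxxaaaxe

2

Sliding a length-3 window over the 31 characters (29 positions):
  position 9–11: axx
  position 22–24: axx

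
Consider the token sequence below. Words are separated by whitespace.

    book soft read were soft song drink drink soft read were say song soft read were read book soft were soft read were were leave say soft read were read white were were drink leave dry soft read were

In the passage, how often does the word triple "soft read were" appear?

Scanning the 37 overlapping trigram windows for "soft read were":
  position 2–4: soft read were
  position 9–11: soft read were
  position 14–16: soft read were
  position 21–23: soft read were
  position 27–29: soft read were
  position 37–39: soft read were

6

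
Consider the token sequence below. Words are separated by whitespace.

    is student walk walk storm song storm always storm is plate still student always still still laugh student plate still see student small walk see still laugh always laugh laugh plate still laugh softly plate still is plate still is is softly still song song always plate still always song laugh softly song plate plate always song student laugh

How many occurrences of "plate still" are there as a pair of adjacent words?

6

Scanning the 58 overlapping bigram windows for "plate still":
  position 11–12: plate still
  position 19–20: plate still
  position 31–32: plate still
  position 35–36: plate still
  position 38–39: plate still
  position 47–48: plate still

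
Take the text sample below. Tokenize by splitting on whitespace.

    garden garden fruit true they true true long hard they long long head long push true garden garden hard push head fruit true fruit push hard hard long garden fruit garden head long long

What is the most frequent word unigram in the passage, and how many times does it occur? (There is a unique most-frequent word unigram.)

"long", 7 times

Unigram frequencies (highest first):
  long: 7
  garden: 6
  true: 5
  fruit: 4
  hard: 4
  head: 3
  … (2 more, each ≤ 3)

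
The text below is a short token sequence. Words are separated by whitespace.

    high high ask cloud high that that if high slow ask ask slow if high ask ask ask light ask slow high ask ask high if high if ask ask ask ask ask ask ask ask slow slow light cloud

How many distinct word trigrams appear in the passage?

30

40 tokens → 38 trigram windows in total.
Repeated trigrams (each contributes count−1 duplicates):
  ask ask ask: 7
  ask ask slow: 2
  high ask ask: 2
8 duplicate windows → 38 − 8 = 30 distinct.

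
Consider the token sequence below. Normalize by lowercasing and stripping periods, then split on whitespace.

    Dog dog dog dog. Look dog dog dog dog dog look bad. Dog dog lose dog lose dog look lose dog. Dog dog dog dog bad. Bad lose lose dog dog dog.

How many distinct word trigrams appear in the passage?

19

32 tokens → 30 trigram windows in total.
Repeated trigrams (each contributes count−1 duplicates):
  dog dog dog: 9
  dog dog look: 2
  dog lose dog: 2
  lose dog dog: 2
11 duplicate windows → 30 − 11 = 19 distinct.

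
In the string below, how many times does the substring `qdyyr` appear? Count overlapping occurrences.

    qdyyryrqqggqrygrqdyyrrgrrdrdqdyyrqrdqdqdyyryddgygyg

Sliding a length-5 window over the 51 characters (47 positions):
  position 1–5: qdyyr
  position 17–21: qdyyr
  position 29–33: qdyyr
  position 39–43: qdyyr

4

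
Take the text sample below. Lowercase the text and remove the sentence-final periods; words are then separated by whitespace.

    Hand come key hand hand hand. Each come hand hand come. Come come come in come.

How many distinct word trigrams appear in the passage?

13

16 tokens → 14 trigram windows in total.
Repeated trigrams (each contributes count−1 duplicates):
  come come come: 2
1 duplicate windows → 14 − 1 = 13 distinct.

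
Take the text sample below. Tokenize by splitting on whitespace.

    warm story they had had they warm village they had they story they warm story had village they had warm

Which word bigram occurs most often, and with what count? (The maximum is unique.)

Bigram frequencies (highest first):
  they had: 3
  warm story: 2
  story they: 2
  had they: 2
  they warm: 2
  village they: 2
  … (6 more, each ≤ 1)

"they had", 3 times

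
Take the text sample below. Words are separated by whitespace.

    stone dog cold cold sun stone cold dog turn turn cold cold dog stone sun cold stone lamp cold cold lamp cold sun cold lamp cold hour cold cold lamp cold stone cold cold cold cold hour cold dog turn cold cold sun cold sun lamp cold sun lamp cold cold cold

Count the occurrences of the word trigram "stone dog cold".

Scanning the 50 overlapping trigram windows for "stone dog cold":
  position 1–3: stone dog cold

1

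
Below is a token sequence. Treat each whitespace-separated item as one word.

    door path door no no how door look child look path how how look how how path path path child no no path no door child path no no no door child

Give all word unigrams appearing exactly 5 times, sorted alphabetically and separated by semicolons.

Unigram counts meeting the condition (exactly 5 times):
  door: 5
  how: 5

door; how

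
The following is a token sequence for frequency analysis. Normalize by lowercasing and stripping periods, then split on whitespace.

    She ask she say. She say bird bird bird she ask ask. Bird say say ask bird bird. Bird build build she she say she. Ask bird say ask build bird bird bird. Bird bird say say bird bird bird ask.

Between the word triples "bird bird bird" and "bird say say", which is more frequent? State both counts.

"bird bird bird" (6 vs 2)

"bird bird bird": 6 occurrences
"bird say say": 2 occurrences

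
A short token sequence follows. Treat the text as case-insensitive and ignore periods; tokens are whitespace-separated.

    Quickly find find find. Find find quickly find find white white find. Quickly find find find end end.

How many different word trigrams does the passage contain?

10

18 tokens → 16 trigram windows in total.
Repeated trigrams (each contributes count−1 duplicates):
  find find find: 4
  quickly find find: 3
  find quickly find: 2
6 duplicate windows → 16 − 6 = 10 distinct.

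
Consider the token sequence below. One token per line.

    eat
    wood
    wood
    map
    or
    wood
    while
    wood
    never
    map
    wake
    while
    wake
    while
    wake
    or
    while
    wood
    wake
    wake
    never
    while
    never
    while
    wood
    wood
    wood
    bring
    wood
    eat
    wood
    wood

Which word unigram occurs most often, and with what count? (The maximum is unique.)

Unigram frequencies (highest first):
  wood: 11
  while: 6
  wake: 5
  never: 3
  eat: 2
  map: 2
  … (2 more, each ≤ 2)

"wood", 11 times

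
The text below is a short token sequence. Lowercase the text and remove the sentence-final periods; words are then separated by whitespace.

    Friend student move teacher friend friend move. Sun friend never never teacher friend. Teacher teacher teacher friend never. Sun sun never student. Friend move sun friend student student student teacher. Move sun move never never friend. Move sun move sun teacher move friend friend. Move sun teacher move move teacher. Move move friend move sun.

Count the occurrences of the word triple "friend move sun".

Scanning the 53 overlapping trigram windows for "friend move sun":
  position 6–8: friend move sun
  position 23–25: friend move sun
  position 36–38: friend move sun
  position 44–46: friend move sun
  position 53–55: friend move sun

5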